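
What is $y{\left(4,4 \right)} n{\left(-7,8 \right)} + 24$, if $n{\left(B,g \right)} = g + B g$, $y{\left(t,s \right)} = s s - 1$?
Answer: $-696$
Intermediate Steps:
$y{\left(t,s \right)} = -1 + s^{2}$ ($y{\left(t,s \right)} = s^{2} - 1 = -1 + s^{2}$)
$y{\left(4,4 \right)} n{\left(-7,8 \right)} + 24 = \left(-1 + 4^{2}\right) 8 \left(1 - 7\right) + 24 = \left(-1 + 16\right) 8 \left(-6\right) + 24 = 15 \left(-48\right) + 24 = -720 + 24 = -696$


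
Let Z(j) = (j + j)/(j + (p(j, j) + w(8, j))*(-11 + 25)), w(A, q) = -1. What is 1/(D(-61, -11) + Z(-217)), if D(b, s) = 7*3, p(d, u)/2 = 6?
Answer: 9/251 ≈ 0.035857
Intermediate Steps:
p(d, u) = 12 (p(d, u) = 2*6 = 12)
D(b, s) = 21
Z(j) = 2*j/(154 + j) (Z(j) = (j + j)/(j + (12 - 1)*(-11 + 25)) = (2*j)/(j + 11*14) = (2*j)/(j + 154) = (2*j)/(154 + j) = 2*j/(154 + j))
1/(D(-61, -11) + Z(-217)) = 1/(21 + 2*(-217)/(154 - 217)) = 1/(21 + 2*(-217)/(-63)) = 1/(21 + 2*(-217)*(-1/63)) = 1/(21 + 62/9) = 1/(251/9) = 9/251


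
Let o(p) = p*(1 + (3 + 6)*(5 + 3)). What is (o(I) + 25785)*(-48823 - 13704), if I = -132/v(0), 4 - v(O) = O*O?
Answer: -1461631152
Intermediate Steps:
v(O) = 4 - O² (v(O) = 4 - O*O = 4 - O²)
I = -33 (I = -132/(4 - 1*0²) = -132/(4 - 1*0) = -132/(4 + 0) = -132/4 = -132*¼ = -33)
o(p) = 73*p (o(p) = p*(1 + 9*8) = p*(1 + 72) = p*73 = 73*p)
(o(I) + 25785)*(-48823 - 13704) = (73*(-33) + 25785)*(-48823 - 13704) = (-2409 + 25785)*(-62527) = 23376*(-62527) = -1461631152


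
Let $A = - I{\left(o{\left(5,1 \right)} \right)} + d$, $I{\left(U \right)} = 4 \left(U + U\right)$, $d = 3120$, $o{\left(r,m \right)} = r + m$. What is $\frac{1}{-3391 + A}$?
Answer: $- \frac{1}{319} \approx -0.0031348$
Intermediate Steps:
$o{\left(r,m \right)} = m + r$
$I{\left(U \right)} = 8 U$ ($I{\left(U \right)} = 4 \cdot 2 U = 8 U$)
$A = 3072$ ($A = - 8 \left(1 + 5\right) + 3120 = - 8 \cdot 6 + 3120 = \left(-1\right) 48 + 3120 = -48 + 3120 = 3072$)
$\frac{1}{-3391 + A} = \frac{1}{-3391 + 3072} = \frac{1}{-319} = - \frac{1}{319}$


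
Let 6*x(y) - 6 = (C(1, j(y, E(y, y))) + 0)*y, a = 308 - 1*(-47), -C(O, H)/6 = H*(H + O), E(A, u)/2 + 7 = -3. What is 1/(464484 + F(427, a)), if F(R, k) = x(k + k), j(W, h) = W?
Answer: -1/357950615 ≈ -2.7937e-9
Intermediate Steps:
E(A, u) = -20 (E(A, u) = -14 + 2*(-3) = -14 - 6 = -20)
C(O, H) = -6*H*(H + O)
a = 355 (a = 308 + 47 = 355)
x(y) = 1 - y**2*(1 + y) (x(y) = 1 + ((-6*y*(y + 1) + 0)*y)/6 = 1 + ((-6*y*(1 + y) + 0)*y)/6 = 1 + ((-6*y*(1 + y))*y)/6 = 1 + (-6*y**2*(1 + y))/6 = 1 - y**2*(1 + y))
F(R, k) = 1 - 8*k**3 - 4*k**2 (F(R, k) = 1 - (k + k)**2 - (k + k)**3 = 1 - (2*k)**2 - (2*k)**3 = 1 - 4*k**2 - 8*k**3 = 1 - 8*k**3 - 4*k**2)
1/(464484 + F(427, a)) = 1/(464484 + (1 - 8*355**3 - 4*355**2)) = 1/(464484 + (1 - 8*44738875 - 4*126025)) = 1/(464484 + (1 - 357911000 - 504100)) = 1/(464484 - 358415099) = 1/(-357950615) = -1/357950615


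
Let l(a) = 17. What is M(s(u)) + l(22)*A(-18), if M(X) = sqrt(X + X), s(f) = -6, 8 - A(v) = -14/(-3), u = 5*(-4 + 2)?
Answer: 170/3 + 2*I*sqrt(3) ≈ 56.667 + 3.4641*I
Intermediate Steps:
u = -10 (u = 5*(-2) = -10)
A(v) = 10/3 (A(v) = 8 - (-14)/(-3) = 8 - (-14)*(-1)/3 = 8 - 1*14/3 = 8 - 14/3 = 10/3)
M(X) = sqrt(2)*sqrt(X) (M(X) = sqrt(2*X) = sqrt(2)*sqrt(X))
M(s(u)) + l(22)*A(-18) = sqrt(2)*sqrt(-6) + 17*(10/3) = sqrt(2)*(I*sqrt(6)) + 170/3 = 2*I*sqrt(3) + 170/3 = 170/3 + 2*I*sqrt(3)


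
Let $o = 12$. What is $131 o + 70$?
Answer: $1642$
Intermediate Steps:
$131 o + 70 = 131 \cdot 12 + 70 = 1572 + 70 = 1642$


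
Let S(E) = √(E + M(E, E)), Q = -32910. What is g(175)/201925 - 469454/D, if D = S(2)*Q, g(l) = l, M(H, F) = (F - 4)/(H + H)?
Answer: 7/8077 + 234727*√6/49365 ≈ 11.648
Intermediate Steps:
M(H, F) = (-4 + F)/(2*H) (M(H, F) = (-4 + F)/((2*H)) = (-4 + F)*(1/(2*H)) = (-4 + F)/(2*H))
S(E) = √(E + (-4 + E)/(2*E))
D = -16455*√6 (D = (√(2 - 8/2 + 4*2)/2)*(-32910) = (√(2 - 8*½ + 8)/2)*(-32910) = (√(2 - 4 + 8)/2)*(-32910) = (√6/2)*(-32910) = -16455*√6 ≈ -40306.)
g(175)/201925 - 469454/D = 175/201925 - 469454*(-√6/98730) = 175*(1/201925) - (-234727)*√6/49365 = 7/8077 + 234727*√6/49365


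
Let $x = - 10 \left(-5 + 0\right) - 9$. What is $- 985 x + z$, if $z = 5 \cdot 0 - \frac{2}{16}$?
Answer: $- \frac{323081}{8} \approx -40385.0$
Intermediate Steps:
$x = 41$ ($x = \left(-10\right) \left(-5\right) - 9 = 50 - 9 = 41$)
$z = - \frac{1}{8}$ ($z = 0 - \frac{1}{8} = - \frac{1}{8} \approx -0.125$)
$- 985 x + z = \left(-985\right) 41 - \frac{1}{8} = -40385 - \frac{1}{8} = - \frac{323081}{8}$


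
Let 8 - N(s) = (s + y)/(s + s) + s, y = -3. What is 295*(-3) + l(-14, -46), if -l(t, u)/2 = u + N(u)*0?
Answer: -793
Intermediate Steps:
N(s) = 8 - s - (-3 + s)/(2*s) (N(s) = 8 - ((s - 3)/(s + s) + s) = 8 - ((-3 + s)/((2*s)) + s) = 8 - ((-3 + s)*(1/(2*s)) + s) = 8 - ((-3 + s)/(2*s) + s) = 8 - (s + (-3 + s)/(2*s)) = 8 + (-s - (-3 + s)/(2*s)) = 8 - s - (-3 + s)/(2*s))
l(t, u) = -2*u (l(t, u) = -2*(u + (15/2 - u + 3/(2*u))*0) = -2*(u + 0) = -2*u)
295*(-3) + l(-14, -46) = 295*(-3) - 2*(-46) = -885 + 92 = -793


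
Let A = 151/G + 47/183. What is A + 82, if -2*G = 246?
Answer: 202654/2501 ≈ 81.029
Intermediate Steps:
G = -123 (G = -½*246 = -123)
A = -2428/2501 (A = 151/(-123) + 47/183 = 151*(-1/123) + 47*(1/183) = -151/123 + 47/183 = -2428/2501 ≈ -0.97081)
A + 82 = -2428/2501 + 82 = 202654/2501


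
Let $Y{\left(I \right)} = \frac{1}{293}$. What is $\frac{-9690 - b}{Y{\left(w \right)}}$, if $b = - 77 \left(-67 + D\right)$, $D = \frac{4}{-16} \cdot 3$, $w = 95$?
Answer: $- \frac{17470711}{4} \approx -4.3677 \cdot 10^{6}$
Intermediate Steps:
$D = - \frac{3}{4}$ ($D = 4 \left(- \frac{1}{16}\right) 3 = \left(- \frac{1}{4}\right) 3 = - \frac{3}{4} \approx -0.75$)
$Y{\left(I \right)} = \frac{1}{293}$
$b = \frac{20867}{4}$ ($b = - 77 \left(-67 - \frac{3}{4}\right) = \left(-77\right) \left(- \frac{271}{4}\right) = \frac{20867}{4} \approx 5216.8$)
$\frac{-9690 - b}{Y{\left(w \right)}} = \left(-9690 - \frac{20867}{4}\right) \frac{1}{\frac{1}{293}} = \left(-9690 - \frac{20867}{4}\right) 293 = \left(- \frac{59627}{4}\right) 293 = - \frac{17470711}{4}$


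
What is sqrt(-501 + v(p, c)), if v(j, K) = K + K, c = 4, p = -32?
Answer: I*sqrt(493) ≈ 22.204*I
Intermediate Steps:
v(j, K) = 2*K
sqrt(-501 + v(p, c)) = sqrt(-501 + 2*4) = sqrt(-501 + 8) = sqrt(-493) = I*sqrt(493)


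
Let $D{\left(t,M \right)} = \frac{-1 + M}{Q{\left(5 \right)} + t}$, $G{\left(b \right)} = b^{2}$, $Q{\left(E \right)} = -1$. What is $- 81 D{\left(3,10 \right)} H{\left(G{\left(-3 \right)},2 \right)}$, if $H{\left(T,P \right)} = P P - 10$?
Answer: $2187$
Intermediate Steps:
$H{\left(T,P \right)} = -10 + P^{2}$ ($H{\left(T,P \right)} = P^{2} - 10 = -10 + P^{2}$)
$D{\left(t,M \right)} = \frac{-1 + M}{-1 + t}$
$- 81 D{\left(3,10 \right)} H{\left(G{\left(-3 \right)},2 \right)} = - 81 \frac{-1 + 10}{-1 + 3} \left(-10 + 2^{2}\right) = - 81 \cdot \frac{1}{2} \cdot 9 \left(-10 + 4\right) = - 81 \cdot \frac{1}{2} \cdot 9 \left(-6\right) = \left(-81\right) \frac{9}{2} \left(-6\right) = \left(- \frac{729}{2}\right) \left(-6\right) = 2187$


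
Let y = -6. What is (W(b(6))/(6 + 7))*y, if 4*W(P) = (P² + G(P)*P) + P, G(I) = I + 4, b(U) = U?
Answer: -153/13 ≈ -11.769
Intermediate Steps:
G(I) = 4 + I
W(P) = P/4 + P²/4 + P*(4 + P)/4 (W(P) = ((P² + (4 + P)*P) + P)/4 = ((P² + P*(4 + P)) + P)/4 = (P + P² + P*(4 + P))/4 = P/4 + P²/4 + P*(4 + P)/4)
(W(b(6))/(6 + 7))*y = (((¼)*6*(5 + 2*6))/(6 + 7))*(-6) = (((¼)*6*(5 + 12))/13)*(-6) = (((¼)*6*17)/13)*(-6) = ((1/13)*(51/2))*(-6) = (51/26)*(-6) = -153/13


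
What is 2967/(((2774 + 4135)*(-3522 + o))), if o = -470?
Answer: -989/9193576 ≈ -0.00010758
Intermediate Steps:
2967/(((2774 + 4135)*(-3522 + o))) = 2967/(((2774 + 4135)*(-3522 - 470))) = 2967/((6909*(-3992))) = 2967/(-27580728) = 2967*(-1/27580728) = -989/9193576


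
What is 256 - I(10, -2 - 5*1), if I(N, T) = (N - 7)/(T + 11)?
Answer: 1021/4 ≈ 255.25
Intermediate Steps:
I(N, T) = (-7 + N)/(11 + T)
256 - I(10, -2 - 5*1) = 256 - (-7 + 10)/(11 + (-2 - 5*1)) = 256 - 3/(11 + (-2 - 5)) = 256 - 3/(11 - 7) = 256 - 3/4 = 256 - 1*¾ = 256 - ¾ = 1021/4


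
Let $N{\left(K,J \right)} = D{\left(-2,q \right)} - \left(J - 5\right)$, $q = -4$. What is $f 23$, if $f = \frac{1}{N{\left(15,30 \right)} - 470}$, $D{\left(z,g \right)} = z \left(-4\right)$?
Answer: $- \frac{23}{487} \approx -0.047228$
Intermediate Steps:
$D{\left(z,g \right)} = - 4 z$
$N{\left(K,J \right)} = 13 - J$ ($N{\left(K,J \right)} = \left(-4\right) \left(-2\right) - \left(J - 5\right) = 8 - \left(-5 + J\right) = 13 - J$)
$f = - \frac{1}{487}$ ($f = \frac{1}{\left(13 - 30\right) - 470} = \frac{1}{-17 - 470} = \frac{1}{-487} = - \frac{1}{487} \approx -0.0020534$)
$f 23 = \left(- \frac{1}{487}\right) 23 = - \frac{23}{487}$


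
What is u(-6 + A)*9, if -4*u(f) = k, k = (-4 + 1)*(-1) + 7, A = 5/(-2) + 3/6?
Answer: -45/2 ≈ -22.500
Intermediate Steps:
A = -2 (A = 5*(-½) + 3*(⅙) = -5/2 + ½ = -2)
k = 10 (k = -3*(-1) + 7 = 3 + 7 = 10)
u(f) = -5/2 (u(f) = -¼*10 = -5/2)
u(-6 + A)*9 = -5/2*9 = -45/2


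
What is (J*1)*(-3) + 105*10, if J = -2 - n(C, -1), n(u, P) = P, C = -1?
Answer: 1053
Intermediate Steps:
J = -1 (J = -2 - 1*(-1) = -2 + 1 = -1)
(J*1)*(-3) + 105*10 = -1*1*(-3) + 105*10 = -1*(-3) + 1050 = 3 + 1050 = 1053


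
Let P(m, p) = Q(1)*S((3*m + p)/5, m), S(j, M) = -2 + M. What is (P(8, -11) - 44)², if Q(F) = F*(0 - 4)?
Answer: 4624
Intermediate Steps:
Q(F) = -4*F (Q(F) = F*(-4) = -4*F)
P(m, p) = 8 - 4*m (P(m, p) = (-4*1)*(-2 + m) = -4*(-2 + m) = 8 - 4*m)
(P(8, -11) - 44)² = ((8 - 4*8) - 44)² = ((8 - 32) - 44)² = (-24 - 44)² = (-68)² = 4624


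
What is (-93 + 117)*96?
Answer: 2304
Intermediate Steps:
(-93 + 117)*96 = 24*96 = 2304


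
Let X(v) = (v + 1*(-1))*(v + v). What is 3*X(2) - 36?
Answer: -24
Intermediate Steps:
X(v) = 2*v*(-1 + v) (X(v) = (v - 1)*(2*v) = (-1 + v)*(2*v) = 2*v*(-1 + v))
3*X(2) - 36 = 3*(2*2*(-1 + 2)) - 36 = 3*(2*2*1) - 36 = 3*4 - 36 = 12 - 36 = -24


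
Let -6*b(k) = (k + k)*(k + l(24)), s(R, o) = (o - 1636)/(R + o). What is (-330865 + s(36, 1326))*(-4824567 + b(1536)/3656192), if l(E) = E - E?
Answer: 2587583533655554420/1621007 ≈ 1.5963e+12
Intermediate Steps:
l(E) = 0
s(R, o) = (-1636 + o)/(R + o)
b(k) = -k²/3 (b(k) = -(k + k)*(k + 0)/6 = -2*k*k/6 = -k²/3)
(-330865 + s(36, 1326))*(-4824567 + b(1536)/3656192) = (-330865 + (-1636 + 1326)/(36 + 1326))*(-4824567 - ⅓*1536²/3656192) = (-330865 - 310/1362)*(-4824567 - ⅓*2359296*(1/3656192)) = (-330865 + (1/1362)*(-310))*(-4824567 - 786432*1/3656192) = (-330865 - 155/681)*(-4824567 - 1536/7141) = -225319220/681*(-34452234483/7141) = 2587583533655554420/1621007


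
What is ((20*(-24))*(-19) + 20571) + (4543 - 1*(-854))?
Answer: 35088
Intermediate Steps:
((20*(-24))*(-19) + 20571) + (4543 - 1*(-854)) = (-480*(-19) + 20571) + (4543 + 854) = (9120 + 20571) + 5397 = 29691 + 5397 = 35088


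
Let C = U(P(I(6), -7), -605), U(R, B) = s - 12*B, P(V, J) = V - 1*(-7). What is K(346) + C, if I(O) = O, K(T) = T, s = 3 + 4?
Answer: 7613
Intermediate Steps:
s = 7
P(V, J) = 7 + V (P(V, J) = V + 7 = 7 + V)
U(R, B) = 7 - 12*B
C = 7267 (C = 7 - 12*(-605) = 7 + 7260 = 7267)
K(346) + C = 346 + 7267 = 7613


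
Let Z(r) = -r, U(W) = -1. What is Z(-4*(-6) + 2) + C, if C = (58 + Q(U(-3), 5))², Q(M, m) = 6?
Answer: 4070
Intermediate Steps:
C = 4096 (C = (58 + 6)² = 64² = 4096)
Z(-4*(-6) + 2) + C = -(-4*(-6) + 2) + 4096 = -(24 + 2) + 4096 = -1*26 + 4096 = -26 + 4096 = 4070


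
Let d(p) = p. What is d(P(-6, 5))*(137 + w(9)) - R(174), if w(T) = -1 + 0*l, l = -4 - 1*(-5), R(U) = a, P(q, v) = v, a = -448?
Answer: 1128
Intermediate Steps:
R(U) = -448
l = 1 (l = -4 + 5 = 1)
w(T) = -1 (w(T) = -1 + 0*1 = -1 + 0 = -1)
d(P(-6, 5))*(137 + w(9)) - R(174) = 5*(137 - 1) - 1*(-448) = 5*136 + 448 = 680 + 448 = 1128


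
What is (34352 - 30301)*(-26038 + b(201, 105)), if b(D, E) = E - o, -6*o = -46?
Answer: -315256922/3 ≈ -1.0509e+8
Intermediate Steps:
o = 23/3 (o = -⅙*(-46) = 23/3 ≈ 7.6667)
b(D, E) = -23/3 + E (b(D, E) = E - 1*23/3 = E - 23/3 = -23/3 + E)
(34352 - 30301)*(-26038 + b(201, 105)) = (34352 - 30301)*(-26038 + (-23/3 + 105)) = 4051*(-26038 + 292/3) = 4051*(-77822/3) = -315256922/3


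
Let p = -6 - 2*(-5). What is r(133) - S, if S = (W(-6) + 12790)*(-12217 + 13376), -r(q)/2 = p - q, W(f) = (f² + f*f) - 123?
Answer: -14764243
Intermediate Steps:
p = 4 (p = -6 + 10 = 4)
W(f) = -123 + 2*f² (W(f) = (f² + f²) - 123 = 2*f² - 123 = -123 + 2*f²)
r(q) = -8 + 2*q (r(q) = -2*(4 - q) = -8 + 2*q)
S = 14764501 (S = ((-123 + 2*(-6)²) + 12790)*(-12217 + 13376) = ((-123 + 2*36) + 12790)*1159 = ((-123 + 72) + 12790)*1159 = (-51 + 12790)*1159 = 12739*1159 = 14764501)
r(133) - S = (-8 + 2*133) - 1*14764501 = (-8 + 266) - 14764501 = 258 - 14764501 = -14764243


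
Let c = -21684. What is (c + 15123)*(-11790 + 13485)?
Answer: -11120895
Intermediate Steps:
(c + 15123)*(-11790 + 13485) = (-21684 + 15123)*(-11790 + 13485) = -6561*1695 = -11120895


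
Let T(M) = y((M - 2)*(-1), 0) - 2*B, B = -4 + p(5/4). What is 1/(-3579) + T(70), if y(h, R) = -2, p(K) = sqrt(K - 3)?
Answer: 21473/3579 - I*sqrt(7) ≈ 5.9997 - 2.6458*I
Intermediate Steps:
p(K) = sqrt(-3 + K)
B = -4 + I*sqrt(7)/2 (B = -4 + sqrt(-3 + 5/4) = -4 + sqrt(-7/4) = -4 + I*sqrt(7)/2 ≈ -4.0 + 1.3229*I)
T(M) = 6 - I*sqrt(7) (T(M) = -2 - 2*(-4 + I*sqrt(7)/2) = -2 + (8 - I*sqrt(7)) = 6 - I*sqrt(7))
1/(-3579) + T(70) = 1/(-3579) + (6 - I*sqrt(7)) = -1/3579 + (6 - I*sqrt(7)) = 21473/3579 - I*sqrt(7)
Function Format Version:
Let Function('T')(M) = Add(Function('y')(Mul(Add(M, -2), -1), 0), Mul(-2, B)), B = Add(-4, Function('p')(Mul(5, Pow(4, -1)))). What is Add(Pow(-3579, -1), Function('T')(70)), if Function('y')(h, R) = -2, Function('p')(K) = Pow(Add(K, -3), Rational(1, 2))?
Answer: Add(Rational(21473, 3579), Mul(-1, I, Pow(7, Rational(1, 2)))) ≈ Add(5.9997, Mul(-2.6458, I))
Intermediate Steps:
Function('p')(K) = Pow(Add(-3, K), Rational(1, 2))
B = Add(-4, Mul(Rational(1, 2), I, Pow(7, Rational(1, 2)))) (B = Add(-4, Pow(Add(-3, Mul(5, Pow(4, -1))), Rational(1, 2))) = Add(-4, Pow(Add(-3, Mul(5, Rational(1, 4))), Rational(1, 2))) = Add(-4, Pow(Add(-3, Rational(5, 4)), Rational(1, 2))) = Add(-4, Pow(Rational(-7, 4), Rational(1, 2))) = Add(-4, Mul(Rational(1, 2), I, Pow(7, Rational(1, 2)))) ≈ Add(-4.0000, Mul(1.3229, I)))
Function('T')(M) = Add(6, Mul(-1, I, Pow(7, Rational(1, 2)))) (Function('T')(M) = Add(-2, Mul(-2, Add(-4, Mul(Rational(1, 2), I, Pow(7, Rational(1, 2)))))) = Add(-2, Add(8, Mul(-1, I, Pow(7, Rational(1, 2))))) = Add(6, Mul(-1, I, Pow(7, Rational(1, 2)))))
Add(Pow(-3579, -1), Function('T')(70)) = Add(Pow(-3579, -1), Add(6, Mul(-1, I, Pow(7, Rational(1, 2))))) = Add(Rational(-1, 3579), Add(6, Mul(-1, I, Pow(7, Rational(1, 2))))) = Add(Rational(21473, 3579), Mul(-1, I, Pow(7, Rational(1, 2))))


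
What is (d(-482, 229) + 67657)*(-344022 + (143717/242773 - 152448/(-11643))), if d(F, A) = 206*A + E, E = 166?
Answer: -37273440159772521477/942202013 ≈ -3.9560e+10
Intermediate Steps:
d(F, A) = 166 + 206*A (d(F, A) = 206*A + 166 = 166 + 206*A)
(d(-482, 229) + 67657)*(-344022 + (143717/242773 - 152448/(-11643))) = ((166 + 206*229) + 67657)*(-344022 + (143717/242773 - 152448/(-11643))) = ((166 + 47174) + 67657)*(-344022 + (143717*(1/242773) - 152448*(-1/11643))) = (47340 + 67657)*(-344022 + (143717/242773 + 50816/3881)) = 114997*(-344022 + 12894518445/942202013) = 114997*(-324125326397841/942202013) = -37273440159772521477/942202013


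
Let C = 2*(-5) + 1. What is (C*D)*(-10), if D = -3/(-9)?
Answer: 30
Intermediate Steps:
C = -9 (C = -10 + 1 = -9)
D = ⅓ (D = -3*(-⅑) = ⅓ ≈ 0.33333)
(C*D)*(-10) = -9*⅓*(-10) = -3*(-10) = 30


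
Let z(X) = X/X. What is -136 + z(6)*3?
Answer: -133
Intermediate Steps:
z(X) = 1
-136 + z(6)*3 = -136 + 1*3 = -136 + 3 = -133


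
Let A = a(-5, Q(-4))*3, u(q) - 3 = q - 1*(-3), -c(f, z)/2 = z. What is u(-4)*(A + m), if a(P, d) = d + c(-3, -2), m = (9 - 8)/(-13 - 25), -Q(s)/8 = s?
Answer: 4103/19 ≈ 215.95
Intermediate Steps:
c(f, z) = -2*z
Q(s) = -8*s
u(q) = 6 + q (u(q) = 3 + (q - 1*(-3)) = 3 + (q + 3) = 3 + (3 + q) = 6 + q)
m = -1/38 (m = 1/(-38) = 1*(-1/38) = -1/38 ≈ -0.026316)
a(P, d) = 4 + d (a(P, d) = d - 2*(-2) = d + 4 = 4 + d)
A = 108 (A = (4 - 8*(-4))*3 = (4 + 32)*3 = 36*3 = 108)
u(-4)*(A + m) = (6 - 4)*(108 - 1/38) = 2*(4103/38) = 4103/19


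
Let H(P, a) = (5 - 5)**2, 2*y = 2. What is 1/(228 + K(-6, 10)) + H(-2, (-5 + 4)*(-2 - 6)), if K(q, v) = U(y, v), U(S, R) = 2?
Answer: 1/230 ≈ 0.0043478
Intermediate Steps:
y = 1 (y = (1/2)*2 = 1)
H(P, a) = 0 (H(P, a) = 0**2 = 0)
K(q, v) = 2
1/(228 + K(-6, 10)) + H(-2, (-5 + 4)*(-2 - 6)) = 1/(228 + 2) + 0 = 1/230 + 0 = 1/230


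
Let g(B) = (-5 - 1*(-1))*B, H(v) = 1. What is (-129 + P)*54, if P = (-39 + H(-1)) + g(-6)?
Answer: -7722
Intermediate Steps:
g(B) = -4*B (g(B) = (-5 + 1)*B = -4*B)
P = -14 (P = (-39 + 1) - 4*(-6) = -38 + 24 = -14)
(-129 + P)*54 = (-129 - 14)*54 = -143*54 = -7722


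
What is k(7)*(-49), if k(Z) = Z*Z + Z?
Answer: -2744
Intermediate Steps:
k(Z) = Z + Z**2 (k(Z) = Z**2 + Z = Z + Z**2)
k(7)*(-49) = (7*(1 + 7))*(-49) = (7*8)*(-49) = 56*(-49) = -2744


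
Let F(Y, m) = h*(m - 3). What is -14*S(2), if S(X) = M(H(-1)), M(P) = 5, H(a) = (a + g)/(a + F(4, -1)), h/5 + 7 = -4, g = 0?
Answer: -70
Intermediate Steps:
h = -55 (h = -35 + 5*(-4) = -35 - 20 = -55)
F(Y, m) = 165 - 55*m (F(Y, m) = -55*(m - 3) = -55*(-3 + m) = 165 - 55*m)
H(a) = a/(220 + a) (H(a) = (a + 0)/(a + (165 - 55*(-1))) = a/(a + (165 + 55)) = a/(a + 220) = a/(220 + a))
S(X) = 5
-14*S(2) = -14*5 = -70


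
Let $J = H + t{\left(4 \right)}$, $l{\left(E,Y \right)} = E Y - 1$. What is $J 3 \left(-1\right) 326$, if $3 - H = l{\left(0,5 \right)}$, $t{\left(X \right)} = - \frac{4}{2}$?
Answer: $-1956$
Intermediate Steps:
$t{\left(X \right)} = -2$ ($t{\left(X \right)} = \left(-4\right) \frac{1}{2} = -2$)
$l{\left(E,Y \right)} = -1 + E Y$
$H = 4$ ($H = 3 - \left(-1 + 0 \cdot 5\right) = 3 - \left(-1 + 0\right) = 3 - -1 = 3 + 1 = 4$)
$J = 2$ ($J = 4 - 2 = 2$)
$J 3 \left(-1\right) 326 = 2 \cdot 3 \left(-1\right) 326 = 6 \left(-1\right) 326 = \left(-6\right) 326 = -1956$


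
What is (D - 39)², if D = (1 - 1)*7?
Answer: 1521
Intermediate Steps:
D = 0 (D = 0*7 = 0)
(D - 39)² = (0 - 39)² = (-39)² = 1521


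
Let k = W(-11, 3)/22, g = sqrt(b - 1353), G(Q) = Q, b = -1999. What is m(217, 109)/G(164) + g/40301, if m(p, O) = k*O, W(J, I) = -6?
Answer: -327/1804 + 2*I*sqrt(838)/40301 ≈ -0.18126 + 0.0014366*I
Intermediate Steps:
g = 2*I*sqrt(838) (g = sqrt(-1999 - 1353) = sqrt(-3352) = 2*I*sqrt(838) ≈ 57.896*I)
k = -3/11 (k = -6/22 = -6*1/22 = -3/11 ≈ -0.27273)
m(p, O) = -3*O/11
m(217, 109)/G(164) + g/40301 = -3/11*109/164 + (2*I*sqrt(838))/40301 = -327/11*1/164 + (2*I*sqrt(838))*(1/40301) = -327/1804 + 2*I*sqrt(838)/40301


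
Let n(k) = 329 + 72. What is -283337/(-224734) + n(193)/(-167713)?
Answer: 47429179947/37690813342 ≈ 1.2584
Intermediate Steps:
n(k) = 401
-283337/(-224734) + n(193)/(-167713) = -283337/(-224734) + 401/(-167713) = -283337*(-1/224734) + 401*(-1/167713) = 283337/224734 - 401/167713 = 47429179947/37690813342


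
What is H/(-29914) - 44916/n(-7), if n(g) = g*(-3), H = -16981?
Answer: -447753541/209398 ≈ -2138.3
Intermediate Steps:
n(g) = -3*g
H/(-29914) - 44916/n(-7) = -16981/(-29914) - 44916/((-3*(-7))) = -16981*(-1/29914) - 44916/21 = 16981/29914 - 44916*1/21 = 16981/29914 - 14972/7 = -447753541/209398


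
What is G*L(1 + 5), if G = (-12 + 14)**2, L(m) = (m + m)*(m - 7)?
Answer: -48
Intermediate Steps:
L(m) = 2*m*(-7 + m) (L(m) = (2*m)*(-7 + m) = 2*m*(-7 + m))
G = 4 (G = 2**2 = 4)
G*L(1 + 5) = 4*(2*(1 + 5)*(-7 + (1 + 5))) = 4*(2*6*(-7 + 6)) = 4*(2*6*(-1)) = 4*(-12) = -48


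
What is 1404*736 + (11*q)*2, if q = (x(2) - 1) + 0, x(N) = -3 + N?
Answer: 1033300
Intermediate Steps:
q = -2 (q = ((-3 + 2) - 1) + 0 = (-1 - 1) + 0 = -2 + 0 = -2)
1404*736 + (11*q)*2 = 1404*736 + (11*(-2))*2 = 1033344 - 22*2 = 1033344 - 44 = 1033300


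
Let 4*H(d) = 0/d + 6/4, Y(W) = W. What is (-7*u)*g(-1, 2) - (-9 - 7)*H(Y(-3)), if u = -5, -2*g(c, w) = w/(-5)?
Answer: 13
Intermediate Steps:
g(c, w) = w/10 (g(c, w) = -w/(2*(-5)) = -w*(-1)/(2*5) = -(-1)*w/10 = w/10)
H(d) = 3/8 (H(d) = (0/d + 6/4)/4 = (0 + 6*(1/4))/4 = (0 + 3/2)/4 = (1/4)*(3/2) = 3/8)
(-7*u)*g(-1, 2) - (-9 - 7)*H(Y(-3)) = (-7*(-5))*((1/10)*2) - (-9 - 7)*3/8 = 35*(1/5) - (-16)*3/8 = 7 - 1*(-6) = 7 + 6 = 13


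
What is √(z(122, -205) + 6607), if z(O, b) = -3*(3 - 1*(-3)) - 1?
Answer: 6*√183 ≈ 81.167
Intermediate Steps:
z(O, b) = -19 (z(O, b) = -3*(3 + 3) - 1 = -3*6 - 1 = -18 - 1 = -19)
√(z(122, -205) + 6607) = √(-19 + 6607) = √6588 = 6*√183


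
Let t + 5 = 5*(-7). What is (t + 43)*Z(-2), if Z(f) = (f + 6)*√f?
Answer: 12*I*√2 ≈ 16.971*I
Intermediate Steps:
t = -40 (t = -5 + 5*(-7) = -5 - 35 = -40)
Z(f) = √f*(6 + f) (Z(f) = (6 + f)*√f = √f*(6 + f))
(t + 43)*Z(-2) = (-40 + 43)*(√(-2)*(6 - 2)) = 3*((I*√2)*4) = 3*(4*I*√2) = 12*I*√2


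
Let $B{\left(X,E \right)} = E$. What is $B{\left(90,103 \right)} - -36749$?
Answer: $36852$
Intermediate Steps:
$B{\left(90,103 \right)} - -36749 = 103 - -36749 = 103 + 36749 = 36852$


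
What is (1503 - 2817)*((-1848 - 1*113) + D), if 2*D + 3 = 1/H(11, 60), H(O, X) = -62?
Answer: 159881607/62 ≈ 2.5787e+6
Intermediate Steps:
D = -187/124 (D = -3/2 + (½)/(-62) = -3/2 + (½)*(-1/62) = -3/2 - 1/124 = -187/124 ≈ -1.5081)
(1503 - 2817)*((-1848 - 1*113) + D) = (1503 - 2817)*((-1848 - 1*113) - 187/124) = -1314*((-1848 - 113) - 187/124) = -1314*(-1961 - 187/124) = -1314*(-243351/124) = 159881607/62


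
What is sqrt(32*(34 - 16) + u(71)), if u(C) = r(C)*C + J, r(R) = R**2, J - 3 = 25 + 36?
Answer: 3*sqrt(39839) ≈ 598.79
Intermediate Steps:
J = 64 (J = 3 + (25 + 36) = 3 + 61 = 64)
u(C) = 64 + C**3 (u(C) = C**2*C + 64 = C**3 + 64 = 64 + C**3)
sqrt(32*(34 - 16) + u(71)) = sqrt(32*(34 - 16) + (64 + 71**3)) = sqrt(32*18 + (64 + 357911)) = sqrt(576 + 357975) = sqrt(358551) = 3*sqrt(39839)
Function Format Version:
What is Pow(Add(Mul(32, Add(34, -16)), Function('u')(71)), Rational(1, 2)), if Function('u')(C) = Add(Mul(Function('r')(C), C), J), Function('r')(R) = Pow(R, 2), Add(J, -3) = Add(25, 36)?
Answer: Mul(3, Pow(39839, Rational(1, 2))) ≈ 598.79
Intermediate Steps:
J = 64 (J = Add(3, Add(25, 36)) = Add(3, 61) = 64)
Function('u')(C) = Add(64, Pow(C, 3)) (Function('u')(C) = Add(Mul(Pow(C, 2), C), 64) = Add(Pow(C, 3), 64) = Add(64, Pow(C, 3)))
Pow(Add(Mul(32, Add(34, -16)), Function('u')(71)), Rational(1, 2)) = Pow(Add(Mul(32, Add(34, -16)), Add(64, Pow(71, 3))), Rational(1, 2)) = Pow(Add(Mul(32, 18), Add(64, 357911)), Rational(1, 2)) = Pow(Add(576, 357975), Rational(1, 2)) = Pow(358551, Rational(1, 2)) = Mul(3, Pow(39839, Rational(1, 2)))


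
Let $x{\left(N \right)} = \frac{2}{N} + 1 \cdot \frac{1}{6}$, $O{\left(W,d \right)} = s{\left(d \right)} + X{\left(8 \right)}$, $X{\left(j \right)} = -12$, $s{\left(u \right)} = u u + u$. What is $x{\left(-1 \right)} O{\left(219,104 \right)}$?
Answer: $-19998$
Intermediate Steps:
$s{\left(u \right)} = u + u^{2}$ ($s{\left(u \right)} = u^{2} + u = u + u^{2}$)
$O{\left(W,d \right)} = -12 + d \left(1 + d\right)$ ($O{\left(W,d \right)} = d \left(1 + d\right) - 12 = -12 + d \left(1 + d\right)$)
$x{\left(N \right)} = \frac{1}{6} + \frac{2}{N}$ ($x{\left(N \right)} = \frac{2}{N} + 1 \cdot \frac{1}{6} = \frac{2}{N} + \frac{1}{6} = \frac{1}{6} + \frac{2}{N}$)
$x{\left(-1 \right)} O{\left(219,104 \right)} = \frac{12 - 1}{6 \left(-1\right)} \left(-12 + 104 \left(1 + 104\right)\right) = \frac{1}{6} \left(-1\right) 11 \left(-12 + 104 \cdot 105\right) = - \frac{11 \left(-12 + 10920\right)}{6} = \left(- \frac{11}{6}\right) 10908 = -19998$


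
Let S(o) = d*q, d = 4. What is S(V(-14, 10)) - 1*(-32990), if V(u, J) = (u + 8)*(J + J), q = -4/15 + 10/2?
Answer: 495134/15 ≈ 33009.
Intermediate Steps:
q = 71/15 (q = -4*1/15 + 10*(½) = -4/15 + 5 = 71/15 ≈ 4.7333)
V(u, J) = 2*J*(8 + u) (V(u, J) = (8 + u)*(2*J) = 2*J*(8 + u))
S(o) = 284/15 (S(o) = 4*(71/15) = 284/15)
S(V(-14, 10)) - 1*(-32990) = 284/15 - 1*(-32990) = 284/15 + 32990 = 495134/15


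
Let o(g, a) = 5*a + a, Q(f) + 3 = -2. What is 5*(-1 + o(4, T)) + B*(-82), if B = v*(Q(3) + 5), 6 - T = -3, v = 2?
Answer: 265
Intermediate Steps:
T = 9 (T = 6 - 1*(-3) = 6 + 3 = 9)
Q(f) = -5 (Q(f) = -3 - 2 = -5)
o(g, a) = 6*a
B = 0 (B = 2*(-5 + 5) = 2*0 = 0)
5*(-1 + o(4, T)) + B*(-82) = 5*(-1 + 6*9) + 0*(-82) = 5*(-1 + 54) + 0 = 5*53 + 0 = 265 + 0 = 265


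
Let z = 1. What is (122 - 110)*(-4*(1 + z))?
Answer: -96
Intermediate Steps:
(122 - 110)*(-4*(1 + z)) = (122 - 110)*(-4*(1 + 1)) = 12*(-4*2) = 12*(-8) = -96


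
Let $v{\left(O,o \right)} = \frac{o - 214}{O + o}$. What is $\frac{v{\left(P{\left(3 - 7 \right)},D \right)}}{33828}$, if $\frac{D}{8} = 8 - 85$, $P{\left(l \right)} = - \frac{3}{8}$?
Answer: $\frac{1660}{41701467} \approx 3.9807 \cdot 10^{-5}$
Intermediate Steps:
$P{\left(l \right)} = - \frac{3}{8}$ ($P{\left(l \right)} = \left(-3\right) \frac{1}{8} = - \frac{3}{8}$)
$D = -616$ ($D = 8 \left(8 - 85\right) = 8 \left(-77\right) = -616$)
$v{\left(O,o \right)} = \frac{-214 + o}{O + o}$
$\frac{v{\left(P{\left(3 - 7 \right)},D \right)}}{33828} = \frac{\frac{1}{- \frac{3}{8} - 616} \left(-214 - 616\right)}{33828} = \frac{1}{- \frac{4931}{8}} \left(-830\right) \frac{1}{33828} = \left(- \frac{8}{4931}\right) \left(-830\right) \frac{1}{33828} = \frac{6640}{4931} \cdot \frac{1}{33828} = \frac{1660}{41701467}$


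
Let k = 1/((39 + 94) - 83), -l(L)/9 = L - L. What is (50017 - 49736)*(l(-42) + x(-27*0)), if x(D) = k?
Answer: 281/50 ≈ 5.6200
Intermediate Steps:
l(L) = 0 (l(L) = -9*(L - L) = -9*0 = 0)
k = 1/50 (k = 1/(133 - 83) = 1/50 ≈ 0.020000)
x(D) = 1/50
(50017 - 49736)*(l(-42) + x(-27*0)) = (50017 - 49736)*(0 + 1/50) = 281*(1/50) = 281/50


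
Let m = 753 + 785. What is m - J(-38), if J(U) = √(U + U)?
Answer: 1538 - 2*I*√19 ≈ 1538.0 - 8.7178*I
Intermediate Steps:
m = 1538
J(U) = √2*√U (J(U) = √(2*U) = √2*√U)
m - J(-38) = 1538 - √2*√(-38) = 1538 - √2*I*√38 = 1538 - 2*I*√19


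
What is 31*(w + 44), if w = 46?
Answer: 2790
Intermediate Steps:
31*(w + 44) = 31*(46 + 44) = 31*90 = 2790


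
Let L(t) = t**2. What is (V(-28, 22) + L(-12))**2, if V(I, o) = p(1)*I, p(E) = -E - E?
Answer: 40000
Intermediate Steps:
p(E) = -2*E
V(I, o) = -2*I (V(I, o) = (-2*1)*I = -2*I)
(V(-28, 22) + L(-12))**2 = (-2*(-28) + (-12)**2)**2 = (56 + 144)**2 = 200**2 = 40000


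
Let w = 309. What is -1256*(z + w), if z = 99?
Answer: -512448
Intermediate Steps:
-1256*(z + w) = -1256*(99 + 309) = -1256*408 = -512448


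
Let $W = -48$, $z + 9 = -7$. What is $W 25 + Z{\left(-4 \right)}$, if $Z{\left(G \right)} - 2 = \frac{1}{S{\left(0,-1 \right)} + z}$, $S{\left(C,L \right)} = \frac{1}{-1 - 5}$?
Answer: $- \frac{116212}{97} \approx -1198.1$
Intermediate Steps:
$S{\left(C,L \right)} = - \frac{1}{6}$ ($S{\left(C,L \right)} = \frac{1}{-6} = - \frac{1}{6}$)
$z = -16$ ($z = -9 - 7 = -16$)
$Z{\left(G \right)} = \frac{188}{97}$ ($Z{\left(G \right)} = 2 + \frac{1}{- \frac{1}{6} - 16} = 2 + \frac{1}{- \frac{97}{6}} = 2 - \frac{6}{97} = \frac{188}{97}$)
$W 25 + Z{\left(-4 \right)} = \left(-48\right) 25 + \frac{188}{97} = -1200 + \frac{188}{97} = - \frac{116212}{97}$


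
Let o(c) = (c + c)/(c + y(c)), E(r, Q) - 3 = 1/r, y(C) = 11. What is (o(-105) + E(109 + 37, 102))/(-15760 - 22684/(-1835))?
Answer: -65992105/198290637592 ≈ -0.00033280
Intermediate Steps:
E(r, Q) = 3 + 1/r
o(c) = 2*c/(11 + c) (o(c) = (c + c)/(c + 11) = (2*c)/(11 + c) = 2*c/(11 + c))
(o(-105) + E(109 + 37, 102))/(-15760 - 22684/(-1835)) = (2*(-105)/(11 - 105) + (3 + 1/(109 + 37)))/(-15760 - 22684/(-1835)) = (2*(-105)/(-94) + (3 + 1/146))/(-15760 - 22684*(-1/1835)) = (2*(-105)*(-1/94) + (3 + 1/146))/(-15760 + 22684/1835) = (105/47 + 439/146)/(-28896916/1835) = (35963/6862)*(-1835/28896916) = -65992105/198290637592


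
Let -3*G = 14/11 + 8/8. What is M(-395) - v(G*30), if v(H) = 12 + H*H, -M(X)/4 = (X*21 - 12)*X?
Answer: -1588196212/121 ≈ -1.3126e+7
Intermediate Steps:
G = -25/33 (G = -(14/11 + 8/8)/3 = -(14*(1/11) + 8*(⅛))/3 = -(14/11 + 1)/3 = -⅓*25/11 = -25/33 ≈ -0.75758)
M(X) = -4*X*(-12 + 21*X) (M(X) = -4*(X*21 - 12)*X = -4*(21*X - 12)*X = -4*(-12 + 21*X)*X = -4*X*(-12 + 21*X))
v(H) = 12 + H²
M(-395) - v(G*30) = 12*(-395)*(4 - 7*(-395)) - (12 + (-25/33*30)²) = 12*(-395)*(4 + 2765) - (12 + (-250/11)²) = 12*(-395)*2769 - (12 + 62500/121) = -13125060 - 1*63952/121 = -13125060 - 63952/121 = -1588196212/121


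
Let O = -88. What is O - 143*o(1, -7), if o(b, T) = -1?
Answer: 55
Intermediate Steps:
O - 143*o(1, -7) = -88 - 143*(-1) = -88 + 143 = 55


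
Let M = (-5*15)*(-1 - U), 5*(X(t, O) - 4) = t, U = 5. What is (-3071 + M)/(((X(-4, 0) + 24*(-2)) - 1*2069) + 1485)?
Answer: 13105/3144 ≈ 4.1683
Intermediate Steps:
X(t, O) = 4 + t/5
M = 450 (M = (-5*15)*(-1 - 1*5) = -75*(-1 - 5) = -75*(-6) = 450)
(-3071 + M)/(((X(-4, 0) + 24*(-2)) - 1*2069) + 1485) = (-3071 + 450)/((((4 + (1/5)*(-4)) + 24*(-2)) - 1*2069) + 1485) = -2621/((((4 - 4/5) - 48) - 2069) + 1485) = -2621/(((16/5 - 48) - 2069) + 1485) = -2621/((-224/5 - 2069) + 1485) = -2621/(-10569/5 + 1485) = -2621/(-3144/5) = -2621*(-5/3144) = 13105/3144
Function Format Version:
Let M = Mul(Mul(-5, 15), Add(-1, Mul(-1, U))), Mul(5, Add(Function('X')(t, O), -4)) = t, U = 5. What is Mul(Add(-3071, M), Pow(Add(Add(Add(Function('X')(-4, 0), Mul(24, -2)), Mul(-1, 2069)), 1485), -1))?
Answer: Rational(13105, 3144) ≈ 4.1683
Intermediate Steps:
Function('X')(t, O) = Add(4, Mul(Rational(1, 5), t))
M = 450 (M = Mul(Mul(-5, 15), Add(-1, Mul(-1, 5))) = Mul(-75, Add(-1, -5)) = Mul(-75, -6) = 450)
Mul(Add(-3071, M), Pow(Add(Add(Add(Function('X')(-4, 0), Mul(24, -2)), Mul(-1, 2069)), 1485), -1)) = Mul(Add(-3071, 450), Pow(Add(Add(Add(Add(4, Mul(Rational(1, 5), -4)), Mul(24, -2)), Mul(-1, 2069)), 1485), -1)) = Mul(-2621, Pow(Add(Add(Add(Add(4, Rational(-4, 5)), -48), -2069), 1485), -1)) = Mul(-2621, Pow(Add(Add(Add(Rational(16, 5), -48), -2069), 1485), -1)) = Mul(-2621, Pow(Add(Add(Rational(-224, 5), -2069), 1485), -1)) = Mul(-2621, Pow(Add(Rational(-10569, 5), 1485), -1)) = Mul(-2621, Pow(Rational(-3144, 5), -1)) = Mul(-2621, Rational(-5, 3144)) = Rational(13105, 3144)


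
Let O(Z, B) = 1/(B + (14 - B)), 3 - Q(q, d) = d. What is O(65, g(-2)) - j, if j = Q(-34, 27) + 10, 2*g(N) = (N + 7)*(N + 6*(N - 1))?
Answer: 197/14 ≈ 14.071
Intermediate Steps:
g(N) = (-6 + 7*N)*(7 + N)/2 (g(N) = ((N + 7)*(N + 6*(N - 1)))/2 = ((7 + N)*(N + 6*(-1 + N)))/2 = ((7 + N)*(N + (-6 + 6*N)))/2 = ((7 + N)*(-6 + 7*N))/2 = ((-6 + 7*N)*(7 + N))/2 = (-6 + 7*N)*(7 + N)/2)
Q(q, d) = 3 - d
j = -14 (j = (3 - 1*27) + 10 = (3 - 27) + 10 = -24 + 10 = -14)
O(Z, B) = 1/14
O(65, g(-2)) - j = 1/14 - 1*(-14) = 1/14 + 14 = 197/14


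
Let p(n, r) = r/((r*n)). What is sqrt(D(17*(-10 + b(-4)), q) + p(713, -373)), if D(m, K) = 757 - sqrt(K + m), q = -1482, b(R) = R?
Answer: sqrt(384836046 - 1016738*I*sqrt(430))/713 ≈ 27.524 - 0.7534*I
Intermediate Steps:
p(n, r) = 1/n (p(n, r) = r/((n*r)) = r*(1/(n*r)) = 1/n)
sqrt(D(17*(-10 + b(-4)), q) + p(713, -373)) = sqrt((757 - sqrt(-1482 + 17*(-10 - 4))) + 1/713) = sqrt((757 - sqrt(-1482 + 17*(-14))) + 1/713) = sqrt((757 - sqrt(-1482 - 238)) + 1/713) = sqrt((757 - sqrt(-1720)) + 1/713) = sqrt((757 - 2*I*sqrt(430)) + 1/713) = sqrt(539742/713 - 2*I*sqrt(430))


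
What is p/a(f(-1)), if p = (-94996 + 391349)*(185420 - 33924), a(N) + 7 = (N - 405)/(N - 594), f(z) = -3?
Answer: -8934362523512/1257 ≈ -7.1077e+9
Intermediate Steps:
a(N) = -7 + (-405 + N)/(-594 + N) (a(N) = -7 + (N - 405)/(N - 594) = -7 + (-405 + N)/(-594 + N))
p = 44896294088 (p = 296353*151496 = 44896294088)
p/a(f(-1)) = 44896294088/((3*(1251 - 2*(-3))/(-594 - 3))) = 44896294088/((3*(1251 + 6)/(-597))) = 44896294088/((3*(-1/597)*1257)) = 44896294088/(-1257/199) = 44896294088*(-199/1257) = -8934362523512/1257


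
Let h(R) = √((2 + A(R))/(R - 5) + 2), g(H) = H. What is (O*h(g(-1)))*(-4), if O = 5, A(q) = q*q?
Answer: -10*√6 ≈ -24.495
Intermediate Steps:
A(q) = q²
h(R) = √(2 + (2 + R²)/(-5 + R)) (h(R) = √((2 + R²)/(R - 5) + 2) = √((2 + R²)/(-5 + R) + 2) = √(2 + (2 + R²)/(-5 + R)))
(O*h(g(-1)))*(-4) = (5*√((-8 + (-1)² + 2*(-1))/(-5 - 1)))*(-4) = (5*√((-8 + 1 - 2)/(-6)))*(-4) = (5*√(-⅙*(-9)))*(-4) = (5*√(3/2))*(-4) = (5*(√6/2))*(-4) = (5*√6/2)*(-4) = -10*√6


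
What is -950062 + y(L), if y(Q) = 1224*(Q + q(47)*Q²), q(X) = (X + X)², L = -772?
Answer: 6445722404786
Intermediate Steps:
q(X) = 4*X² (q(X) = (2*X)² = 4*X²)
y(Q) = 1224*Q + 10815264*Q² (y(Q) = 1224*(Q + (4*47²)*Q²) = 1224*(Q + (4*2209)*Q²) = 1224*(Q + 8836*Q²) = 1224*Q + 10815264*Q²)
-950062 + y(L) = -950062 + 1224*(-772)*(1 + 8836*(-772)) = -950062 + 1224*(-772)*(1 - 6821392) = -950062 + 1224*(-772)*(-6821391) = -950062 + 6445723354848 = 6445722404786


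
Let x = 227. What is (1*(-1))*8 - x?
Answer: -235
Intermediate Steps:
(1*(-1))*8 - x = (1*(-1))*8 - 1*227 = -1*8 - 227 = -8 - 227 = -235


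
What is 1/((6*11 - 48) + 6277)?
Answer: 1/6295 ≈ 0.00015886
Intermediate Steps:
1/((6*11 - 48) + 6277) = 1/((66 - 48) + 6277) = 1/(18 + 6277) = 1/6295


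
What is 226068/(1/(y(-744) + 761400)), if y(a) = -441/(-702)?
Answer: 2237668123822/13 ≈ 1.7213e+11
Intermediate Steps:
y(a) = 49/78 (y(a) = -441*(-1/702) = 49/78)
226068/(1/(y(-744) + 761400)) = 226068/(1/(49/78 + 761400)) = 226068/(1/(59389249/78)) = 226068/(78/59389249) = 226068*(59389249/78) = 2237668123822/13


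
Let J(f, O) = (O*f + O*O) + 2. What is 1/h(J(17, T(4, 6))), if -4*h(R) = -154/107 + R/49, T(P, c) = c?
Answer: -1498/531 ≈ -2.8211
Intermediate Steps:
J(f, O) = 2 + O² + O*f (J(f, O) = (O*f + O²) + 2 = (O² + O*f) + 2 = 2 + O² + O*f)
h(R) = 77/214 - R/196 (h(R) = -(-154/107 + R/49)/4 = 77/214 - R/196)
1/h(J(17, T(4, 6))) = 1/(77/214 - (2 + 6² + 6*17)/196) = 1/(77/214 - (2 + 36 + 102)/196) = 1/(77/214 - 1/196*140) = 1/(77/214 - 5/7) = 1/(-531/1498) = -1498/531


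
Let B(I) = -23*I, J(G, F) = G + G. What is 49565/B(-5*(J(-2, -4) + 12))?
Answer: 431/8 ≈ 53.875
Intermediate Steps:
J(G, F) = 2*G
49565/B(-5*(J(-2, -4) + 12)) = 49565/((-(-115)*(2*(-2) + 12))) = 49565/((-(-115)*(-4 + 12))) = 49565/((-(-115)*8)) = 49565/((-23*(-40))) = 49565/920 = 49565*(1/920) = 431/8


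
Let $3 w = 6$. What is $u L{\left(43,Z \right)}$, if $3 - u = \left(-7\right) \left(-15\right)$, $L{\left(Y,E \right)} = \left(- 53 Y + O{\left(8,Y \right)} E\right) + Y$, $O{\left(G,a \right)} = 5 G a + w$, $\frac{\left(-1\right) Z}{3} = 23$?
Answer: $12347508$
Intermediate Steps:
$w = 2$ ($w = \frac{1}{3} \cdot 6 = 2$)
$Z = -69$ ($Z = \left(-3\right) 23 = -69$)
$O{\left(G,a \right)} = 2 + 5 G a$ ($O{\left(G,a \right)} = 5 G a + 2 = 2 + 5 G a$)
$L{\left(Y,E \right)} = - 52 Y + E \left(2 + 40 Y\right)$ ($L{\left(Y,E \right)} = \left(- 53 Y + \left(2 + 5 \cdot 8 Y\right) E\right) + Y = \left(- 53 Y + \left(2 + 40 Y\right) E\right) + Y = \left(- 53 Y + E \left(2 + 40 Y\right)\right) + Y = - 52 Y + E \left(2 + 40 Y\right)$)
$u = -102$ ($u = 3 - \left(-7\right) \left(-15\right) = 3 - 105 = -102$)
$u L{\left(43,Z \right)} = - 102 \left(\left(-52\right) 43 + 2 \left(-69\right) \left(1 + 20 \cdot 43\right)\right) = - 102 \left(-2236 + 2 \left(-69\right) \left(1 + 860\right)\right) = - 102 \left(-2236 + 2 \left(-69\right) 861\right) = - 102 \left(-2236 - 118818\right) = \left(-102\right) \left(-121054\right) = 12347508$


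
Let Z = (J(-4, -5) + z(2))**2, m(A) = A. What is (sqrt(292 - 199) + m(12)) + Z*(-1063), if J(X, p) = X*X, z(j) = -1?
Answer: -239163 + sqrt(93) ≈ -2.3915e+5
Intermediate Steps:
J(X, p) = X**2
Z = 225 (Z = ((-4)**2 - 1)**2 = (16 - 1)**2 = 15**2 = 225)
(sqrt(292 - 199) + m(12)) + Z*(-1063) = (sqrt(292 - 199) + 12) + 225*(-1063) = (sqrt(93) + 12) - 239175 = (12 + sqrt(93)) - 239175 = -239163 + sqrt(93)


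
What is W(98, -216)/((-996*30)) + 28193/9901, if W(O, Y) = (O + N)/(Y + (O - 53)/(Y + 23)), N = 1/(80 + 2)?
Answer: 320313428828009/112489141399920 ≈ 2.8475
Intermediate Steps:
N = 1/82 ≈ 0.012195
W(O, Y) = (1/82 + O)/(Y + (-53 + O)/(23 + Y)) (W(O, Y) = (O + 1/82)/(Y + (O - 53)/(Y + 23)) = (1/82 + O)/(Y + (-53 + O)/(23 + Y)))
W(98, -216)/((-996*30)) + 28193/9901 = ((23/82 + 23*98 + (1/82)*(-216) + 98*(-216))/(-53 + 98 + (-216)² + 23*(-216)))/((-996*30)) + 28193/9901 = ((23/82 + 2254 - 108/41 - 21168)/(-53 + 98 + 46656 - 4968))/(-29880) + 28193*(1/9901) = (-1551141/82/41733)*(-1/29880) + 28193/9901 = ((1/41733)*(-1551141/82))*(-1/29880) + 28193/9901 = -172349/380234*(-1/29880) + 28193/9901 = 172349/11361391920 + 28193/9901 = 320313428828009/112489141399920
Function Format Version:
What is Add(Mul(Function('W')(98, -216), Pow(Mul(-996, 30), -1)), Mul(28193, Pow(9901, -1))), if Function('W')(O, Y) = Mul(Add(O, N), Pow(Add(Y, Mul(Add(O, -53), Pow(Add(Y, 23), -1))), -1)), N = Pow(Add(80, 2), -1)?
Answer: Rational(320313428828009, 112489141399920) ≈ 2.8475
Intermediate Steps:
N = Rational(1, 82) (N = Pow(82, -1) = Rational(1, 82) ≈ 0.012195)
Function('W')(O, Y) = Mul(Pow(Add(Y, Mul(Pow(Add(23, Y), -1), Add(-53, O))), -1), Add(Rational(1, 82), O)) (Function('W')(O, Y) = Mul(Add(O, Rational(1, 82)), Pow(Add(Y, Mul(Add(O, -53), Pow(Add(Y, 23), -1))), -1)) = Mul(Add(Rational(1, 82), O), Pow(Add(Y, Mul(Add(-53, O), Pow(Add(23, Y), -1))), -1)) = Mul(Add(Rational(1, 82), O), Pow(Add(Y, Mul(Pow(Add(23, Y), -1), Add(-53, O))), -1)) = Mul(Pow(Add(Y, Mul(Pow(Add(23, Y), -1), Add(-53, O))), -1), Add(Rational(1, 82), O)))
Add(Mul(Function('W')(98, -216), Pow(Mul(-996, 30), -1)), Mul(28193, Pow(9901, -1))) = Add(Mul(Mul(Pow(Add(-53, 98, Pow(-216, 2), Mul(23, -216)), -1), Add(Rational(23, 82), Mul(23, 98), Mul(Rational(1, 82), -216), Mul(98, -216))), Pow(Mul(-996, 30), -1)), Mul(28193, Pow(9901, -1))) = Add(Mul(Mul(Pow(Add(-53, 98, 46656, -4968), -1), Add(Rational(23, 82), 2254, Rational(-108, 41), -21168)), Pow(-29880, -1)), Mul(28193, Rational(1, 9901))) = Add(Mul(Mul(Pow(41733, -1), Rational(-1551141, 82)), Rational(-1, 29880)), Rational(28193, 9901)) = Add(Mul(Mul(Rational(1, 41733), Rational(-1551141, 82)), Rational(-1, 29880)), Rational(28193, 9901)) = Add(Mul(Rational(-172349, 380234), Rational(-1, 29880)), Rational(28193, 9901)) = Add(Rational(172349, 11361391920), Rational(28193, 9901)) = Rational(320313428828009, 112489141399920)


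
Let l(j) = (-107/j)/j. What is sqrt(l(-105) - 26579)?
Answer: I*sqrt(293033582)/105 ≈ 163.03*I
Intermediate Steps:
l(j) = -107/j**2
sqrt(l(-105) - 26579) = sqrt(-107/(-105)**2 - 26579) = sqrt(-107*1/11025 - 26579) = sqrt(-107/11025 - 26579) = sqrt(-293033582/11025) = I*sqrt(293033582)/105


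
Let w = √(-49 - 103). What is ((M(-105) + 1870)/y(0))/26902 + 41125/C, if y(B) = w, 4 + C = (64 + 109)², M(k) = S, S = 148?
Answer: 235/171 - 1009*I*√38/1022276 ≈ 1.3743 - 0.0060844*I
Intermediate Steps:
w = 2*I*√38 (w = √(-152) = 2*I*√38 ≈ 12.329*I)
M(k) = 148
C = 29925 (C = -4 + (64 + 109)² = -4 + 173² = -4 + 29929 = 29925)
y(B) = 2*I*√38
((M(-105) + 1870)/y(0))/26902 + 41125/C = ((148 + 1870)/((2*I*√38)))/26902 + 41125/29925 = (2018*(-I*√38/76))*(1/26902) + 41125*(1/29925) = -1009*I*√38/38*(1/26902) + 235/171 = -1009*I*√38/1022276 + 235/171 = 235/171 - 1009*I*√38/1022276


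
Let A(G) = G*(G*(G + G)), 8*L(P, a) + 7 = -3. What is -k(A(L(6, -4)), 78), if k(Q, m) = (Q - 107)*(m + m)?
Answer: 138411/8 ≈ 17301.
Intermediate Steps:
L(P, a) = -5/4 (L(P, a) = -7/8 + (1/8)*(-3) = -7/8 - 3/8 = -5/4)
A(G) = 2*G**3 (A(G) = G*(G*(2*G)) = G*(2*G**2) = 2*G**3)
k(Q, m) = 2*m*(-107 + Q) (k(Q, m) = (-107 + Q)*(2*m) = 2*m*(-107 + Q))
-k(A(L(6, -4)), 78) = -2*78*(-107 + 2*(-5/4)**3) = -2*78*(-107 + 2*(-125/64)) = -2*78*(-107 - 125/32) = -2*78*(-3549)/32 = -1*(-138411/8) = 138411/8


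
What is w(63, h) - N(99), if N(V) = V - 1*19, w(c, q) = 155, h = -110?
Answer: 75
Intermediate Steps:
N(V) = -19 + V (N(V) = V - 19 = -19 + V)
w(63, h) - N(99) = 155 - (-19 + 99) = 155 - 1*80 = 155 - 80 = 75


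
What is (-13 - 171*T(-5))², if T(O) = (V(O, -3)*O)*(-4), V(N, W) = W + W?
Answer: 420537049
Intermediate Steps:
V(N, W) = 2*W
T(O) = 24*O (T(O) = ((2*(-3))*O)*(-4) = -6*O*(-4) = 24*O)
(-13 - 171*T(-5))² = (-13 - 4104*(-5))² = (-13 - 171*(-120))² = (-13 + 20520)² = 20507² = 420537049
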